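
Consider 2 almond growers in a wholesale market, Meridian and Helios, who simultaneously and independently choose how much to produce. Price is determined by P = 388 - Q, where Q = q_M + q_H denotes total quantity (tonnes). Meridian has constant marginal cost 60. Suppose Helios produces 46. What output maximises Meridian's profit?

141

With the rival's output fixed at 46, Meridian's profit is π_M = (388 - 46 - q_M)q_M - (60q_M) = (342 - q_M)q_M - (60q_M).
∂π_M/∂q_M = 282 - 2q_M = 0, so q_M = 141.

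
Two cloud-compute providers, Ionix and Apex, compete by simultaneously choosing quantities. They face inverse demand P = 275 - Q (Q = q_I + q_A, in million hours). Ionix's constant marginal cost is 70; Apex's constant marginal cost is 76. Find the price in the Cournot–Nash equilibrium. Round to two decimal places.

140.33

Ionix's profit: π_I = (275 - Q)q_I - (70q_I). Setting ∂π_I/∂q_I = 0: 205 - 2q_I - (q_A) = 0.
Apex's first-order condition: 199 - 2q_A - (q_I) = 0.
So q_I = (205 - q_A)/2 and q_A = (199 - q_I)/2.
Substituting one into the other gives q_I = 211/3 and q_A = 193/3.
Total output Q = 404/3, so price P = 275 - 404/3 = 421/3.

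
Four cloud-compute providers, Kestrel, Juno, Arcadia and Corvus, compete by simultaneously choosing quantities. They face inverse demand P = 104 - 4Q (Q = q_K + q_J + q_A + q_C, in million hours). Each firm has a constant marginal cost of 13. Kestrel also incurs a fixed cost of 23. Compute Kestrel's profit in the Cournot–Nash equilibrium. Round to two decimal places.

Each firm earns π_i = (104 - 4Q)q_i - 13q_i.
First-order condition (treating rivals' output as given): 91 - 8q_i - 4·Σ_{j≠i} q_j = 0.
With identical firms every q_j equals q_i, so Σ_{j≠i} q_j = 3q_i and 91 = 20q_i, giving q_i = 91/20.
Price P = 104 - 4·(91/5) = 156/5.
Kestrel's profit: (156/5 - 13)·(91/20) - 23 = 59.8100.

59.81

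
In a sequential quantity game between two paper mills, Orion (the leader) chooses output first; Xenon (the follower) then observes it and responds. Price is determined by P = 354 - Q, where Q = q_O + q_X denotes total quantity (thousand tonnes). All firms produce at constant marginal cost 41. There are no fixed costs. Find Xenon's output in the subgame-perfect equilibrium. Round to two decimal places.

78.25

The follower Xenon best-responds to any q_O: π_X = (354 - Q)q_X - 41q_X.
∂π_X/∂q_X = 313 - q_O - 2q_X = 0 gives the reaction function q_X = (313 - q_O)/2.
Orion substitutes q_X(q_O) into its own profit: π_O = q_O(354 - q_O - (313 - q_O)/2) - 41q_O = (395/2 - (1/2)q_O)q_O - 41q_O.
The leader's first-order condition 313/2 - q_O = 0 yields q_O = 313/2.
Then q_X = (313 - 313/2)/2 = 313/4.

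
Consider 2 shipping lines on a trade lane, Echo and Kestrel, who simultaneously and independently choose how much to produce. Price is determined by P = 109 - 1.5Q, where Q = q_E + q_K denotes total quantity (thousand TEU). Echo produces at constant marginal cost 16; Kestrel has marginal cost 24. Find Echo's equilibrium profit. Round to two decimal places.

755.63

Echo's profit: π_E = (109 - 1.5Q)q_E - (16q_E). Setting ∂π_E/∂q_E = 0: 93 - 3q_E - (3/2)(q_K) = 0.
Kestrel's profit: π_K = (109 - 1.5Q)q_K - (24q_K). Setting ∂π_K/∂q_K = 0: 85 - 3q_K - (3/2)(q_E) = 0.
Rearranging gives the reaction functions q_E = (93 - (3/2)q_K)/3 and q_K = (85 - (3/2)q_E)/3.
Substituting one into the other gives q_E = 202/9 and q_K = 154/9.
Price P = 109 - (3/2)·(356/9) = 149/3.
Echo's profit: (149/3 - 16)·(202/9) = 755.6296.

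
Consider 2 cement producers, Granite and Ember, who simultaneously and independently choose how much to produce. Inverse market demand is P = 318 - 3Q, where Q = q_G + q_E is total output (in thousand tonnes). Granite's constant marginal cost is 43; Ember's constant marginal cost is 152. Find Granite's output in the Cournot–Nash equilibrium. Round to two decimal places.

Granite's profit: π_G = (318 - 3Q)q_G - (43q_G). Setting ∂π_G/∂q_G = 0: 275 - 6q_G - 3(q_E) = 0.
Ember's profit: π_E = (318 - 3Q)q_E - (152q_E). Setting ∂π_E/∂q_E = 0: 166 - 6q_E - 3(q_G) = 0.
Rearranging gives the reaction functions q_G = (275 - 3q_E)/6 and q_E = (166 - 3q_G)/6.
Solving the pair: q_G = 128/3, q_E = 19/3.

42.67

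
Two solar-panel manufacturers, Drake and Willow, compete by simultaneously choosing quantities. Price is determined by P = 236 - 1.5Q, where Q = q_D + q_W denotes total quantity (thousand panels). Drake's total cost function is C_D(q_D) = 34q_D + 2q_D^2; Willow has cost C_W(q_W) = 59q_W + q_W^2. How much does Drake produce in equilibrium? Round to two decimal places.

Drake's profit: π_D = (236 - 1.5Q)q_D - (34q_D + 2q_D²). Setting ∂π_D/∂q_D = 0: 202 - 7q_D - (3/2)(q_W) = 0.
Willow's profit: π_W = (236 - 1.5Q)q_W - (59q_W + q_W²). Setting ∂π_W/∂q_W = 0: 177 - 5q_W - (3/2)(q_D) = 0.
Best responses: q_D = (202 - (3/2)q_W)/7, q_W = (177 - (3/2)q_D)/5.
Solving the pair: q_D = 22.7328, q_W = 28.5802.

22.73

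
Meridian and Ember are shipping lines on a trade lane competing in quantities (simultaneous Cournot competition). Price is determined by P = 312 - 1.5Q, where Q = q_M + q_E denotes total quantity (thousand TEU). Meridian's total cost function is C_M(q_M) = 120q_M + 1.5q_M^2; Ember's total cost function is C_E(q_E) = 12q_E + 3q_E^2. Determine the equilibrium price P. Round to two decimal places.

231.13

Meridian's profit: π_M = (312 - 1.5Q)q_M - (120q_M + (3/2)q_M²). Setting ∂π_M/∂q_M = 0: 192 - 6q_M - (3/2)(q_E) = 0.
Ember's first-order condition: 300 - 9q_E - (3/2)(q_M) = 0.
Rearranging gives the reaction functions q_M = (192 - (3/2)q_E)/6 and q_E = (300 - (3/2)q_M)/9.
Solving the pair: q_M = 568/23, q_E = 672/23.
Total output Q = 1240/23, so price P = 312 - (3/2)·(1240/23) = 231.1304.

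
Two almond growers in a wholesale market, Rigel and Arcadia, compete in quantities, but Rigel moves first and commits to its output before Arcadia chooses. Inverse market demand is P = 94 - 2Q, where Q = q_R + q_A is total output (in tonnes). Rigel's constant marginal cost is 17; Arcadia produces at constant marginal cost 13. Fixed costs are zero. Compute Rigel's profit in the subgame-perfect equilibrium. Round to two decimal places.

333.06

Solve by backward induction. Given q_R, the follower Arcadia maximises π_A = (94 - 2q_R - 2q_A)q_A - 13q_A.
∂π_A/∂q_A = 81 - 2q_R - 4q_A = 0 gives the reaction function q_A = (81 - 2q_R)/4.
The leader anticipates this reaction. Substituting into P = 94 - 2Q gives P = 107/2 - q_R, so π_R = (107/2 - q_R)q_R - 17q_R.
The leader's first-order condition 73/2 - 2q_R = 0 yields q_R = 73/4.
Then q_A = (81 - 2·(73/4))/4 = 89/8.
Price P = 94 - 2·(235/8) = 141/4.
Rigel's profit: (141/4 - 17)·(73/4) = 333.0625.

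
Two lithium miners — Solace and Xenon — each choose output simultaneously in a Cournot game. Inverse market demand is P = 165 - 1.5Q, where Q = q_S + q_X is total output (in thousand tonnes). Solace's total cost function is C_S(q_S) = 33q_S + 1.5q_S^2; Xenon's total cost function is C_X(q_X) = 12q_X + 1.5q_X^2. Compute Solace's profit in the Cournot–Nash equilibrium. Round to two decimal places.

833.33

Solace's profit: π_S = (165 - 1.5Q)q_S - (33q_S + (3/2)q_S²). Setting ∂π_S/∂q_S = 0: 132 - 6q_S - (3/2)(q_X) = 0.
Xenon's first-order condition: 153 - 6q_X - (3/2)(q_S) = 0.
Best responses: q_S = (132 - (3/2)q_X)/6, q_X = (153 - (3/2)q_S)/6.
Solving the pair: q_S = 50/3, q_X = 64/3.
Price P = 165 - (3/2)·38 = 108.
Solace's profit: 108·(50/3) - 33·(50/3) - (3/2)(50/3)² = 833.3333.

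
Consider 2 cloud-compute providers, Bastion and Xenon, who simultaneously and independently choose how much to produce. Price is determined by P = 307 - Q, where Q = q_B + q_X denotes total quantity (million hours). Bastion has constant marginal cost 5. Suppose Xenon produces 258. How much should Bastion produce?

22

With the rival's output fixed at 258, Bastion's profit is π_B = (307 - 258 - q_B)q_B - (5q_B) = (49 - q_B)q_B - (5q_B).
∂π_B/∂q_B = 44 - 2q_B = 0, so q_B = 22.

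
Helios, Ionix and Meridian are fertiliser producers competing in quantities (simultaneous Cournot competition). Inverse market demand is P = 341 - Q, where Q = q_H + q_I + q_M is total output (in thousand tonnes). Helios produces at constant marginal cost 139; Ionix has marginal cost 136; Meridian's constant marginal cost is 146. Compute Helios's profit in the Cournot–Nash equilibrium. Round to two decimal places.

Helios's profit: π_H = (341 - Q)q_H - (139q_H). Setting ∂π_H/∂q_H = 0: 202 - 2q_H - (q_I + q_M) = 0.
Ionix's profit: π_I = (341 - Q)q_I - (136q_I). Setting ∂π_I/∂q_I = 0: 205 - 2q_I - (q_H + q_M) = 0.
Meridian's first-order condition: 195 - 2q_M - (q_H + q_I) = 0.
Adding the 3 conditions: 602 − 2Q − 2Q = 0, i.e. Q = 301/2.
Back-substituting: q_H = (202 − 301/2) = 103/2, q_I = (205 − 301/2) = 109/2, q_M = (195 − 301/2) = 89/2.
Price P = 341 - 301/2 = 381/2.
Helios's profit: (381/2 - 139)·(103/2) = 2652.2500.

2652.25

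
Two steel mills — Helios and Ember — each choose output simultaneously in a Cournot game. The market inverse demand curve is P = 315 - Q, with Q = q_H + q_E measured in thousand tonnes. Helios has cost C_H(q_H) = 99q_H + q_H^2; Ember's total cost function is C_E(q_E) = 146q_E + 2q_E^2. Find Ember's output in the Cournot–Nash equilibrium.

Helios's profit: π_H = (315 - Q)q_H - (99q_H + q_H²). Setting ∂π_H/∂q_H = 0: 216 - 4q_H - (q_E) = 0.
Ember's profit: π_E = (315 - Q)q_E - (146q_E + 2q_E²). Setting ∂π_E/∂q_E = 0: 169 - 6q_E - (q_H) = 0.
Rearranging gives the reaction functions q_H = (216 - q_E)/4 and q_E = (169 - q_H)/6.
Solving the pair: q_H = 49, q_E = 20.

20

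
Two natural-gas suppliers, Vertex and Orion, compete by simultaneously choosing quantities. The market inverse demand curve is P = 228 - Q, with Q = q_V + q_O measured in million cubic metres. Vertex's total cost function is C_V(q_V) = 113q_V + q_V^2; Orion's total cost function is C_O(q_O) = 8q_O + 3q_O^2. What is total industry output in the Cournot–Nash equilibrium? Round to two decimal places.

Vertex's profit: π_V = (228 - Q)q_V - (113q_V + q_V²). Setting ∂π_V/∂q_V = 0: 115 - 4q_V - (q_O) = 0.
Orion's first-order condition: 220 - 8q_O - (q_V) = 0.
Best responses: q_V = (115 - q_O)/4, q_O = (220 - q_V)/8.
Substituting one into the other gives q_V = 700/31 and q_O = 765/31.
Total output Q = 700/31 + 765/31 = 1465/31.

47.26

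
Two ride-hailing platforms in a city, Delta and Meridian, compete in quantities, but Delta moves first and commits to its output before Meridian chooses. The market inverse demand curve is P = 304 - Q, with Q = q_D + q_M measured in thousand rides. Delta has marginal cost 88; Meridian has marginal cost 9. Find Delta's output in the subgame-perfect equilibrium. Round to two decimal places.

Solve by backward induction. Given q_D, the follower Meridian maximises π_M = (304 - q_D - q_M)q_M - 9q_M.
Follower FOC: 295 - q_D - 2q_M = 0, so q_M(q_D) = (295 - q_D)/2.
The leader anticipates this reaction. Substituting into P = 304 - Q gives P = 313/2 - (1/2)q_D, so π_D = (313/2 - (1/2)q_D)q_D - 88q_D.
Maximising: ∂π_D/∂q_D = 137/2 - q_D = 0, giving q_D = 137/2.
Then q_M = (295 - 137/2)/2 = 453/4.

68.50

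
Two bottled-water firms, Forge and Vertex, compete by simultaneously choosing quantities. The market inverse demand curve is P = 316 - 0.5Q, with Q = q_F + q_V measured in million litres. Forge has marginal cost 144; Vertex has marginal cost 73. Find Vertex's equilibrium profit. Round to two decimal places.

Forge's profit: π_F = (316 - 0.5Q)q_F - (144q_F). Setting ∂π_F/∂q_F = 0: 172 - q_F - (1/2)(q_V) = 0.
Vertex's first-order condition: 243 - q_V - (1/2)(q_F) = 0.
So q_F = (172 - (1/2)q_V) and q_V = (243 - (1/2)q_F).
Solving the pair: q_F = 202/3, q_V = 628/3.
Price P = 316 - (1/2)·(830/3) = 533/3.
Vertex's profit: (533/3 - 73)·(628/3) = 21910.2222.

21910.22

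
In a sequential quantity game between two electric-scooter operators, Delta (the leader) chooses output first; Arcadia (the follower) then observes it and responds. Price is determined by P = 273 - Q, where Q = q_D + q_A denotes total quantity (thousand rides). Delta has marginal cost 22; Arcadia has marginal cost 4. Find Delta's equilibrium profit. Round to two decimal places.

Solve by backward induction. Given q_D, the follower Arcadia maximises π_A = (273 - q_D - q_A)q_A - 4q_A.
Setting the follower's marginal profit to zero, 269 - q_D - 2q_A = 0, i.e. q_A = (269 - q_D)/2.
Delta substitutes q_A(q_D) into its own profit: π_D = q_D(273 - q_D - (269 - q_D)/2) - 22q_D = (277/2 - (1/2)q_D)q_D - 22q_D.
The leader's first-order condition 233/2 - q_D = 0 yields q_D = 233/2.
Then q_A = (269 - 233/2)/2 = 305/4.
Price P = 273 - 771/4 = 321/4.
Delta's profit: (321/4 - 22)·(233/2) = 6786.1250.

6786.13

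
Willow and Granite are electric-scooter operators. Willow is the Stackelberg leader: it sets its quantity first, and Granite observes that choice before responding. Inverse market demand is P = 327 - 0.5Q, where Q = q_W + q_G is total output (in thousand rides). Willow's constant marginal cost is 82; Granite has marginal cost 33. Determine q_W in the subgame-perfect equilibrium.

196

Solve by backward induction. Given q_W, the follower Granite maximises π_G = (327 - (1/2)q_W - (1/2)q_G)q_G - 33q_G.
Setting the follower's marginal profit to zero, 294 - (1/2)q_W - q_G = 0, i.e. q_G = (294 - (1/2)q_W).
Willow substitutes q_G(q_W) into its own profit: π_W = q_W(327 - (1/2)q_W - (294 - (1/2)q_W)/2) - 82q_W = (180 - (1/4)q_W)q_W - 82q_W.
Maximising: ∂π_W/∂q_W = 98 - (1/2)q_W = 0, giving q_W = 196.
Then q_G = (294 - (1/2)·196) = 196.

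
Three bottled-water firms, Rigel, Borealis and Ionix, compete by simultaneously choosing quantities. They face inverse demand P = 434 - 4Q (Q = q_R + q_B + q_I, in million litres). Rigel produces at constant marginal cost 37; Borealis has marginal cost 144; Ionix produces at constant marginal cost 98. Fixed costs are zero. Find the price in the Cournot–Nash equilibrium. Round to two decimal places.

178.25

Rigel's profit: π_R = (434 - 4Q)q_R - (37q_R). Setting ∂π_R/∂q_R = 0: 397 - 8q_R - 4(q_B + q_I) = 0.
Borealis's profit: π_B = (434 - 4Q)q_B - (144q_B). Setting ∂π_B/∂q_B = 0: 290 - 8q_B - 4(q_R + q_I) = 0.
Ionix's first-order condition: 336 - 8q_I - 4(q_R + q_B) = 0.
Summing all 3 equations gives 1023 − 16Q = 0, hence Q = 1023/16.
Back-substituting: q_R = (397 − 1023/4)/4 = 565/16, q_B = (290 − 1023/4)/4 = 137/16, q_I = (336 − 1023/4)/4 = 321/16.
Total output Q = 1023/16, so price P = 434 - 4·(1023/16) = 713/4.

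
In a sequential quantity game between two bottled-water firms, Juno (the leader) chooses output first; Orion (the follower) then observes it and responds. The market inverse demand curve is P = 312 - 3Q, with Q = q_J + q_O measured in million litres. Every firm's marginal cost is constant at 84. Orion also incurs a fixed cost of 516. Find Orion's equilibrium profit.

567

Solve by backward induction. Given q_J, the follower Orion maximises π_O = (312 - 3q_J - 3q_O)q_O - 84q_O.
Setting the follower's marginal profit to zero, 228 - 3q_J - 6q_O = 0, i.e. q_O = (228 - 3q_J)/6.
The leader anticipates this reaction. Substituting into P = 312 - 3Q gives P = 198 - (3/2)q_J, so π_J = (198 - (3/2)q_J)q_J - 84q_J.
The leader's first-order condition 114 - 3q_J = 0 yields q_J = 38.
Then q_O = (228 - 3·38)/6 = 19.
Price P = 312 - 3·57 = 141.
Orion's profit: (141 - 84)·19 - 516 = 567.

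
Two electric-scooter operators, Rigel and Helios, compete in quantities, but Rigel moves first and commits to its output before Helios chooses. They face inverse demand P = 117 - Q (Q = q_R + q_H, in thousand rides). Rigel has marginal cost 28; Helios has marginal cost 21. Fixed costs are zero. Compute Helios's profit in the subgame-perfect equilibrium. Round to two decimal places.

756.25

Solve by backward induction. Given q_R, the follower Helios maximises π_H = (117 - q_R - q_H)q_H - 21q_H.
Setting the follower's marginal profit to zero, 96 - q_R - 2q_H = 0, i.e. q_H = (96 - q_R)/2.
The leader anticipates this reaction. Substituting into P = 117 - Q gives P = 69 - (1/2)q_R, so π_R = (69 - (1/2)q_R)q_R - 28q_R.
The leader's first-order condition 41 - q_R = 0 yields q_R = 41.
Then q_H = (96 - 41)/2 = 55/2.
Price P = 117 - 137/2 = 97/2.
Helios's profit: (97/2 - 21)·(55/2) = 756.2500.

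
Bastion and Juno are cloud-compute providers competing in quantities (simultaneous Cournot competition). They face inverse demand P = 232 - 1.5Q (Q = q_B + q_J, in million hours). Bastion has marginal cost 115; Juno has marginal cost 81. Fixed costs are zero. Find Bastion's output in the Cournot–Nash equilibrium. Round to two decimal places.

Bastion's profit: π_B = (232 - 1.5Q)q_B - (115q_B). Setting ∂π_B/∂q_B = 0: 117 - 3q_B - (3/2)(q_J) = 0.
Juno's first-order condition: 151 - 3q_J - (3/2)(q_B) = 0.
So q_B = (117 - (3/2)q_J)/3 and q_J = (151 - (3/2)q_B)/3.
Solving the pair: q_B = 166/9, q_J = 370/9.

18.44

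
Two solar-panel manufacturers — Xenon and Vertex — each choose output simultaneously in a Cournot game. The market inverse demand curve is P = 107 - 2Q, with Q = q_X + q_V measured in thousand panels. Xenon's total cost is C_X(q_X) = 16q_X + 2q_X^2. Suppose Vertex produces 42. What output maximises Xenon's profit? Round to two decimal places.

With the rival's output fixed at 42, Xenon's profit is π_X = (107 - 2·42 - 2q_X)q_X - (16q_X + 2q_X²) = (23 - 2q_X)q_X - (16q_X + 2q_X²).
∂π_X/∂q_X = 7 - 8q_X = 0, so q_X = 7/8.

0.88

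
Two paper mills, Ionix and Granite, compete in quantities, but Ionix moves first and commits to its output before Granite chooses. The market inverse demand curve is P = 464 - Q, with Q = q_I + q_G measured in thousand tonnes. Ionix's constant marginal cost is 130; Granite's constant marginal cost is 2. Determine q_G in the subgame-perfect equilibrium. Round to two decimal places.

Solve by backward induction. Given q_I, the follower Granite maximises π_G = (464 - q_I - q_G)q_G - 2q_G.
∂π_G/∂q_G = 462 - q_I - 2q_G = 0 gives the reaction function q_G = (462 - q_I)/2.
Ionix substitutes q_G(q_I) into its own profit: π_I = q_I(464 - q_I - (462 - q_I)/2) - 130q_I = (233 - (1/2)q_I)q_I - 130q_I.
Maximising: ∂π_I/∂q_I = 103 - q_I = 0, giving q_I = 103.
Then q_G = (462 - 103)/2 = 359/2.

179.50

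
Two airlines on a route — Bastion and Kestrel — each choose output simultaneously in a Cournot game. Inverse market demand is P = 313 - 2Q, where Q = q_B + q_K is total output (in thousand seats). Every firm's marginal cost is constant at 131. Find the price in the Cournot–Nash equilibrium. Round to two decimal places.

Each firm earns π_i = (313 - 2Q)q_i - 131q_i.
Setting ∂π_i/∂q_i = 0 with rivals' quantities fixed: 182 - 4q_i - 2q_j = 0.
With identical firms every q_j equals q_i, so q_j = q_i and 182 = 6q_i, giving q_i = 91/3.
Total output Q = 182/3, so price P = 313 - 2·(182/3) = 575/3.

191.67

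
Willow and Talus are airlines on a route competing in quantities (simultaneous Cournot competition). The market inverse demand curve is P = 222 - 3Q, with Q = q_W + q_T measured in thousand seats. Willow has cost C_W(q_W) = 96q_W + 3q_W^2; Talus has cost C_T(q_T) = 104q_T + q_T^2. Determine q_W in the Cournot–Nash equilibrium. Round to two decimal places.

Willow's profit: π_W = (222 - 3Q)q_W - (96q_W + 3q_W²). Setting ∂π_W/∂q_W = 0: 126 - 12q_W - 3(q_T) = 0.
Talus's first-order condition: 118 - 8q_T - 3(q_W) = 0.
So q_W = (126 - 3q_T)/12 and q_T = (118 - 3q_W)/8.
Substituting one into the other gives q_W = 218/29 and q_T = 346/29.

7.52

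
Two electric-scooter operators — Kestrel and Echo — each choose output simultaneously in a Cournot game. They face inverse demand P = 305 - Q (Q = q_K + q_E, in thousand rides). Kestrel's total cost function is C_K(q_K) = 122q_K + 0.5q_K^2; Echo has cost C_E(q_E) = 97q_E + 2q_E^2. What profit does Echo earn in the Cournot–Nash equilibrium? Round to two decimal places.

Kestrel's profit: π_K = (305 - Q)q_K - (122q_K + (1/2)q_K²). Setting ∂π_K/∂q_K = 0: 183 - 3q_K - (q_E) = 0.
Echo's profit: π_E = (305 - Q)q_E - (97q_E + 2q_E²). Setting ∂π_E/∂q_E = 0: 208 - 6q_E - (q_K) = 0.
Rearranging gives the reaction functions q_K = (183 - q_E)/3 and q_E = (208 - q_K)/6.
Solving the pair: q_K = 890/17, q_E = 441/17.
Price P = 305 - 1331/17 = 226.7059.
Echo's profit: 226.7059·(441/17) - 97·(441/17) - 2(441/17)² = 2018.8339.

2018.83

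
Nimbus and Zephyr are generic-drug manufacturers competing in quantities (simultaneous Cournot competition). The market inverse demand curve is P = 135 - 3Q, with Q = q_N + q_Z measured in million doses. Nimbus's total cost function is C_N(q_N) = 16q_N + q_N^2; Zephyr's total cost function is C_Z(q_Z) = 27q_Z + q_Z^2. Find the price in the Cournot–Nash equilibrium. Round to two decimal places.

Nimbus's profit: π_N = (135 - 3Q)q_N - (16q_N + q_N²). Setting ∂π_N/∂q_N = 0: 119 - 8q_N - 3(q_Z) = 0.
Zephyr's profit: π_Z = (135 - 3Q)q_Z - (27q_Z + q_Z²). Setting ∂π_Z/∂q_Z = 0: 108 - 8q_Z - 3(q_N) = 0.
Rearranging gives the reaction functions q_N = (119 - 3q_Z)/8 and q_Z = (108 - 3q_N)/8.
Substituting one into the other gives q_N = 628/55 and q_Z = 507/55.
Total output Q = 227/11, so price P = 135 - 3·(227/11) = 804/11.

73.09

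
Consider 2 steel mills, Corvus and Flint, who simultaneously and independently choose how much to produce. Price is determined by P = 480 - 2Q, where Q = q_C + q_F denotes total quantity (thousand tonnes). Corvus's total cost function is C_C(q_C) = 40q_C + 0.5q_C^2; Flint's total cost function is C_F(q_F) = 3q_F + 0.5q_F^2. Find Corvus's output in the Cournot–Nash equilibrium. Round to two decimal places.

59.33

Corvus's profit: π_C = (480 - 2Q)q_C - (40q_C + (1/2)q_C²). Setting ∂π_C/∂q_C = 0: 440 - 5q_C - 2(q_F) = 0.
Flint's profit: π_F = (480 - 2Q)q_F - (3q_F + (1/2)q_F²). Setting ∂π_F/∂q_F = 0: 477 - 5q_F - 2(q_C) = 0.
So q_C = (440 - 2q_F)/5 and q_F = (477 - 2q_C)/5.
Solving the pair: q_C = 178/3, q_F = 215/3.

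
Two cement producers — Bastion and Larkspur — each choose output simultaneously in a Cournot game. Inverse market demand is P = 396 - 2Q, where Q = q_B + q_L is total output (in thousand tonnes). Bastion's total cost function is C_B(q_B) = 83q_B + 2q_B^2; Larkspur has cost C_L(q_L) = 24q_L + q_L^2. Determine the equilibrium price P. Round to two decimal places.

237.64

Bastion's profit: π_B = (396 - 2Q)q_B - (83q_B + 2q_B²). Setting ∂π_B/∂q_B = 0: 313 - 8q_B - 2(q_L) = 0.
Larkspur's profit: π_L = (396 - 2Q)q_L - (24q_L + q_L²). Setting ∂π_L/∂q_L = 0: 372 - 6q_L - 2(q_B) = 0.
Rearranging gives the reaction functions q_B = (313 - 2q_L)/8 and q_L = (372 - 2q_B)/6.
Substituting one into the other gives q_B = 567/22 and q_L = 1175/22.
Total output Q = 871/11, so price P = 396 - 2·(871/11) = 237.6364.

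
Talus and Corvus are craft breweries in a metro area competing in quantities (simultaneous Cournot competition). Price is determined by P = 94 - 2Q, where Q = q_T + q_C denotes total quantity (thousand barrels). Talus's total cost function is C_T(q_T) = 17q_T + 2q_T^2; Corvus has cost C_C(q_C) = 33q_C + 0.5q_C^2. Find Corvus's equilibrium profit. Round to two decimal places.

Talus's profit: π_T = (94 - 2Q)q_T - (17q_T + 2q_T²). Setting ∂π_T/∂q_T = 0: 77 - 8q_T - 2(q_C) = 0.
Corvus's first-order condition: 61 - 5q_C - 2(q_T) = 0.
Best responses: q_T = (77 - 2q_C)/8, q_C = (61 - 2q_T)/5.
Substituting one into the other gives q_T = 263/36 and q_C = 167/18.
Price P = 94 - 2·(199/12) = 365/6.
Corvus's profit: (365/6)·(167/18) - 33·(167/18) - (1/2)(167/18)² = 215.1929.

215.19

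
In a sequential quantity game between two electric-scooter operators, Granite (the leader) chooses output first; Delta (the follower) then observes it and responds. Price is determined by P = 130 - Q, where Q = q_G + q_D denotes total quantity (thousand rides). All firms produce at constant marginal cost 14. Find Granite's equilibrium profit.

1682

The follower Delta best-responds to any q_G: π_D = (130 - Q)q_D - 14q_D.
Follower FOC: 116 - q_G - 2q_D = 0, so q_D(q_G) = (116 - q_G)/2.
The leader anticipates this reaction. Substituting into P = 130 - Q gives P = 72 - (1/2)q_G, so π_G = (72 - (1/2)q_G)q_G - 14q_G.
Leader FOC: 58 - q_G = 0, so q_G = 58.
Then q_D = (116 - 58)/2 = 29.
Price P = 130 - 87 = 43.
Granite's profit: (43 - 14)·58 = 1682.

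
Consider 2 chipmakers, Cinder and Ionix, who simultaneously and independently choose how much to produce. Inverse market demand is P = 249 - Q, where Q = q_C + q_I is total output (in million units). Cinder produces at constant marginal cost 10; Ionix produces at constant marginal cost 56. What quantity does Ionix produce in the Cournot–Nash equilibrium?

Cinder's profit: π_C = (249 - Q)q_C - (10q_C). Setting ∂π_C/∂q_C = 0: 239 - 2q_C - (q_I) = 0.
Ionix's profit: π_I = (249 - Q)q_I - (56q_I). Setting ∂π_I/∂q_I = 0: 193 - 2q_I - (q_C) = 0.
Rearranging gives the reaction functions q_C = (239 - q_I)/2 and q_I = (193 - q_C)/2.
Substituting one into the other gives q_C = 95 and q_I = 49.

49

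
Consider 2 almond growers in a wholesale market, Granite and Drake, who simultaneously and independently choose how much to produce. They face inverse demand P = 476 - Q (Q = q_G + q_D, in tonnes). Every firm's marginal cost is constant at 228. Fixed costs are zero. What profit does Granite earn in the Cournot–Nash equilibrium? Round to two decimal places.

A representative firm's profit is π_i = q_i(476 - Q) - 228q_i.
Setting ∂π_i/∂q_i = 0 with rivals' quantities fixed: 248 - 2q_i - q_j = 0.
By symmetry each firm produces the same amount; substituting q_j = q_i yields q_i = 248/3.
Price P = 476 - 496/3 = 932/3.
Granite's profit: (932/3 - 228)·(248/3) = 6833.7778.

6833.78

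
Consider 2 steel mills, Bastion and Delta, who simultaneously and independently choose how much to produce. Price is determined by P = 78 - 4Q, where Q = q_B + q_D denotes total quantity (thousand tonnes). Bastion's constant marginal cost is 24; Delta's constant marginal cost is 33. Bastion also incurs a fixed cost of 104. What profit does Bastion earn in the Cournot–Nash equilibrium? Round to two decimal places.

6.25

Bastion's profit: π_B = (78 - 4Q)q_B - (24q_B). Setting ∂π_B/∂q_B = 0: 54 - 8q_B - 4(q_D) = 0.
Delta's profit: π_D = (78 - 4Q)q_D - (33q_D). Setting ∂π_D/∂q_D = 0: 45 - 8q_D - 4(q_B) = 0.
Rearranging gives the reaction functions q_B = (54 - 4q_D)/8 and q_D = (45 - 4q_B)/8.
Substituting one into the other gives q_B = 21/4 and q_D = 3.
Price P = 78 - 4·(33/4) = 45.
Bastion's profit: (45 - 24)·(21/4) - 104 = 25/4.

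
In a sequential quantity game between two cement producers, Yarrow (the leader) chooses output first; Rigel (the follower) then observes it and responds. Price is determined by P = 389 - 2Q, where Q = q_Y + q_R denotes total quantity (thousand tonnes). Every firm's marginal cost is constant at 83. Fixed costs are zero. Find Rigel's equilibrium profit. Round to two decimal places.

2926.13

Solve by backward induction. Given q_Y, the follower Rigel maximises π_R = (389 - 2q_Y - 2q_R)q_R - 83q_R.
Setting the follower's marginal profit to zero, 306 - 2q_Y - 4q_R = 0, i.e. q_R = (306 - 2q_Y)/4.
The leader anticipates this reaction. Substituting into P = 389 - 2Q gives P = 236 - q_Y, so π_Y = (236 - q_Y)q_Y - 83q_Y.
Leader FOC: 153 - 2q_Y = 0, so q_Y = 153/2.
Then q_R = (306 - 2·(153/2))/4 = 153/4.
Price P = 389 - 2·(459/4) = 319/2.
Rigel's profit: (319/2 - 83)·(153/4) = 2926.1250.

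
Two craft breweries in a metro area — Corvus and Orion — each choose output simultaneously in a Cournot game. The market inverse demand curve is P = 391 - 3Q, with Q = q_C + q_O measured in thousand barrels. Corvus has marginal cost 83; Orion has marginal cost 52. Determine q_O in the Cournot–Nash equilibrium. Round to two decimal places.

41.11

Corvus's profit: π_C = (391 - 3Q)q_C - (83q_C). Setting ∂π_C/∂q_C = 0: 308 - 6q_C - 3(q_O) = 0.
Orion's profit: π_O = (391 - 3Q)q_O - (52q_O). Setting ∂π_O/∂q_O = 0: 339 - 6q_O - 3(q_C) = 0.
So q_C = (308 - 3q_O)/6 and q_O = (339 - 3q_C)/6.
Solving the pair: q_C = 277/9, q_O = 370/9.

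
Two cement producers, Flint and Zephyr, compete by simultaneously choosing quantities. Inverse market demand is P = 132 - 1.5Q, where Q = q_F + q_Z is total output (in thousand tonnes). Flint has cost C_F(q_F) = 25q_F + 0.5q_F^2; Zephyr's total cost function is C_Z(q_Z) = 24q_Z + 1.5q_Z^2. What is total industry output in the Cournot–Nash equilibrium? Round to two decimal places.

Flint's profit: π_F = (132 - 1.5Q)q_F - (25q_F + (1/2)q_F²). Setting ∂π_F/∂q_F = 0: 107 - 4q_F - (3/2)(q_Z) = 0.
Zephyr's first-order condition: 108 - 6q_Z - (3/2)(q_F) = 0.
So q_F = (107 - (3/2)q_Z)/4 and q_Z = (108 - (3/2)q_F)/6.
Substituting one into the other gives q_F = 640/29 and q_Z = 362/29.
Total output Q = 640/29 + 362/29 = 1002/29.

34.55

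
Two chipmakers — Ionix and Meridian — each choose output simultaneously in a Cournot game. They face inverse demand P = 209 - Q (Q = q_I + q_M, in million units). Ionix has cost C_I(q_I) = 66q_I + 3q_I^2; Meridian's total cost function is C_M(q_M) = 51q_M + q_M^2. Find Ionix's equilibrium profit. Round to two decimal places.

Ionix's profit: π_I = (209 - Q)q_I - (66q_I + 3q_I²). Setting ∂π_I/∂q_I = 0: 143 - 8q_I - (q_M) = 0.
Meridian's first-order condition: 158 - 4q_M - (q_I) = 0.
So q_I = (143 - q_M)/8 and q_M = (158 - q_I)/4.
Solving the pair: q_I = 414/31, q_M = 1121/31.
Price P = 209 - 1535/31 = 159.4839.
Ionix's profit: 159.4839·(414/31) - 66·(414/31) - 3(414/31)² = 713.4069.

713.41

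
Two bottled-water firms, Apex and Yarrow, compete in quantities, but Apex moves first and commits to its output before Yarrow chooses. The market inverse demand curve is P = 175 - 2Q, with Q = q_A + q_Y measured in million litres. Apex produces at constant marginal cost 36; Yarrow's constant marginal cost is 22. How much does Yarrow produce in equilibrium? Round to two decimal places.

Solve by backward induction. Given q_A, the follower Yarrow maximises π_Y = (175 - 2q_A - 2q_Y)q_Y - 22q_Y.
∂π_Y/∂q_Y = 153 - 2q_A - 4q_Y = 0 gives the reaction function q_Y = (153 - 2q_A)/4.
Apex substitutes q_Y(q_A) into its own profit: π_A = q_A(175 - 2q_A - (153 - 2q_A)/2) - 36q_A = (197/2 - q_A)q_A - 36q_A.
Maximising: ∂π_A/∂q_A = 125/2 - 2q_A = 0, giving q_A = 125/4.
Then q_Y = (153 - 2·(125/4))/4 = 181/8.

22.63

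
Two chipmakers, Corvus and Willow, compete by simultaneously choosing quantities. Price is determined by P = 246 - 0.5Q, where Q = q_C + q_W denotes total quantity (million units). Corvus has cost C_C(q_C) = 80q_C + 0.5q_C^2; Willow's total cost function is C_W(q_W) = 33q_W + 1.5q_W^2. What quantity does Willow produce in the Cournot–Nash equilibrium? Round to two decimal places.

Corvus's profit: π_C = (246 - 0.5Q)q_C - (80q_C + (1/2)q_C²). Setting ∂π_C/∂q_C = 0: 166 - 2q_C - (1/2)(q_W) = 0.
Willow's profit: π_W = (246 - 0.5Q)q_W - (33q_W + (3/2)q_W²). Setting ∂π_W/∂q_W = 0: 213 - 4q_W - (1/2)(q_C) = 0.
Rearranging gives the reaction functions q_C = (166 - (1/2)q_W)/2 and q_W = (213 - (1/2)q_C)/4.
Substituting one into the other gives q_C = 71.9355 and q_W = 1372/31.

44.26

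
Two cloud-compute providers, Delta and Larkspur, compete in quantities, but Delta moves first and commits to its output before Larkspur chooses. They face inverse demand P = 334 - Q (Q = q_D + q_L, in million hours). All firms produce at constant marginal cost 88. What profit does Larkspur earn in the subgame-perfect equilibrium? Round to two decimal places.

The follower Larkspur best-responds to any q_D: π_L = (334 - Q)q_L - 88q_L.
∂π_L/∂q_L = 246 - q_D - 2q_L = 0 gives the reaction function q_L = (246 - q_D)/2.
Delta substitutes q_L(q_D) into its own profit: π_D = q_D(334 - q_D - (246 - q_D)/2) - 88q_D = (211 - (1/2)q_D)q_D - 88q_D.
Maximising: ∂π_D/∂q_D = 123 - q_D = 0, giving q_D = 123.
Then q_L = (246 - 123)/2 = 123/2.
Price P = 334 - 369/2 = 299/2.
Larkspur's profit: (299/2 - 88)·(123/2) = 3782.2500.

3782.25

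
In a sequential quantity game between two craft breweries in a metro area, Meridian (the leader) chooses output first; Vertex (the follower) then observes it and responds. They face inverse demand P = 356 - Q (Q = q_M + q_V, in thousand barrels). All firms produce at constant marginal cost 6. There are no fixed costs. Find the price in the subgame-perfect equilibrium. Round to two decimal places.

Solve by backward induction. Given q_M, the follower Vertex maximises π_V = (356 - q_M - q_V)q_V - 6q_V.
Follower FOC: 350 - q_M - 2q_V = 0, so q_V(q_M) = (350 - q_M)/2.
Meridian substitutes q_V(q_M) into its own profit: π_M = q_M(356 - q_M - (350 - q_M)/2) - 6q_M = (181 - (1/2)q_M)q_M - 6q_M.
The leader's first-order condition 175 - q_M = 0 yields q_M = 175.
Then q_V = (350 - 175)/2 = 175/2.
Total output Q = 525/2, so price P = 356 - 525/2 = 187/2.

93.50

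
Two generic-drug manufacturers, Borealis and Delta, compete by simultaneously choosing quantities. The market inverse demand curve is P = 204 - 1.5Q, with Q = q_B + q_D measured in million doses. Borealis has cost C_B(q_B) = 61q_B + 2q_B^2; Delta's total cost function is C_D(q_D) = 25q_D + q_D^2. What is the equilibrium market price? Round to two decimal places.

Borealis's profit: π_B = (204 - 1.5Q)q_B - (61q_B + 2q_B²). Setting ∂π_B/∂q_B = 0: 143 - 7q_B - (3/2)(q_D) = 0.
Delta's first-order condition: 179 - 5q_D - (3/2)(q_B) = 0.
Best responses: q_B = (143 - (3/2)q_D)/7, q_D = (179 - (3/2)q_B)/5.
Solving the pair: q_B = 1786/131, q_D = 31.7099.
Total output Q = 45.3435, so price P = 204 - (3/2)·45.3435 = 135.9847.

135.98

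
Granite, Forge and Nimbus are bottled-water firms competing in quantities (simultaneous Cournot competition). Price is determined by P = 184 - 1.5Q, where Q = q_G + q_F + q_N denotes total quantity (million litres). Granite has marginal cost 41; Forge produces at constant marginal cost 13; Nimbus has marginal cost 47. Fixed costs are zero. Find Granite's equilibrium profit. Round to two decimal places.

Granite's profit: π_G = (184 - 1.5Q)q_G - (41q_G). Setting ∂π_G/∂q_G = 0: 143 - 3q_G - (3/2)(q_F + q_N) = 0.
Forge's first-order condition: 171 - 3q_F - (3/2)(q_G + q_N) = 0.
Nimbus's first-order condition: 137 - 3q_N - (3/2)(q_G + q_F) = 0.
Summing all 3 equations gives 451 − 6Q = 0, hence Q = 451/6.
Back-substituting: q_G = (143 − 451/4)/(3/2) = 121/6, q_F = (171 − 451/4)/(3/2) = 233/6, q_N = (137 − 451/4)/(3/2) = 97/6.
Price P = 184 - (3/2)·(451/6) = 285/4.
Granite's profit: (285/4 - 41)·(121/6) = 610.0417.

610.04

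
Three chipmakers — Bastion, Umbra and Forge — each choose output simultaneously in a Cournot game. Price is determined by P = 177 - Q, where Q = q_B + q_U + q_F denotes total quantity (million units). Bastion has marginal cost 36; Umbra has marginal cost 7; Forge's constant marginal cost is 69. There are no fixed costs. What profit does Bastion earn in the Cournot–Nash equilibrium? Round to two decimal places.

1314.06

Bastion's profit: π_B = (177 - Q)q_B - (36q_B). Setting ∂π_B/∂q_B = 0: 141 - 2q_B - (q_U + q_F) = 0.
Umbra's first-order condition: 170 - 2q_U - (q_B + q_F) = 0.
Forge's profit: π_F = (177 - Q)q_F - (69q_F). Setting ∂π_F/∂q_F = 0: 108 - 2q_F - (q_B + q_U) = 0.
Adding the 3 first-order conditions: 419 − 4Q = 0, so Q = 419/4.
Back-substituting: q_B = (141 − 419/4) = 145/4, q_U = (170 − 419/4) = 261/4, q_F = (108 − 419/4) = 13/4.
Price P = 177 - 419/4 = 289/4.
Bastion's profit: (289/4 - 36)·(145/4) = 1314.0625.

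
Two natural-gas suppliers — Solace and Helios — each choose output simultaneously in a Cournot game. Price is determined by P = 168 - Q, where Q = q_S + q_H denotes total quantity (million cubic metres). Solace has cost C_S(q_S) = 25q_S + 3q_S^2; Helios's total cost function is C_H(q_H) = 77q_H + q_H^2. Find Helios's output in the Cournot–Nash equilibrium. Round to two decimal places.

18.87

Solace's profit: π_S = (168 - Q)q_S - (25q_S + 3q_S²). Setting ∂π_S/∂q_S = 0: 143 - 8q_S - (q_H) = 0.
Helios's first-order condition: 91 - 4q_H - (q_S) = 0.
So q_S = (143 - q_H)/8 and q_H = (91 - q_S)/4.
Substituting one into the other gives q_S = 481/31 and q_H = 585/31.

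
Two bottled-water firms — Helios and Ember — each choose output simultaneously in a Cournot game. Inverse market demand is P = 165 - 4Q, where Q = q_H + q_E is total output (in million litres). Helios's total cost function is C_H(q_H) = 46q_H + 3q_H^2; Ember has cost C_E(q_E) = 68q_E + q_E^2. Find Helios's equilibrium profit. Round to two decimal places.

Helios's profit: π_H = (165 - 4Q)q_H - (46q_H + 3q_H²). Setting ∂π_H/∂q_H = 0: 119 - 14q_H - 4(q_E) = 0.
Ember's profit: π_E = (165 - 4Q)q_E - (68q_E + q_E²). Setting ∂π_E/∂q_E = 0: 97 - 10q_E - 4(q_H) = 0.
Best responses: q_H = (119 - 4q_E)/14, q_E = (97 - 4q_H)/10.
Substituting one into the other gives q_H = 401/62 and q_E = 441/62.
Price P = 165 - 4·(421/31) = 110.6774.
Helios's profit: 110.6774·(401/62) - 46·(401/62) - 3(401/62)² = 292.8218.

292.82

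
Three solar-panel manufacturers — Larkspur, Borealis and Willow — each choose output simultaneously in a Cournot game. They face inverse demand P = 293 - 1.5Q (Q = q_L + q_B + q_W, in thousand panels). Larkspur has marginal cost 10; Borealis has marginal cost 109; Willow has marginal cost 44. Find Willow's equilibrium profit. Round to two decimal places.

Larkspur's profit: π_L = (293 - 1.5Q)q_L - (10q_L). Setting ∂π_L/∂q_L = 0: 283 - 3q_L - (3/2)(q_B + q_W) = 0.
Borealis's profit: π_B = (293 - 1.5Q)q_B - (109q_B). Setting ∂π_B/∂q_B = 0: 184 - 3q_B - (3/2)(q_L + q_W) = 0.
Willow's profit: π_W = (293 - 1.5Q)q_W - (44q_W). Setting ∂π_W/∂q_W = 0: 249 - 3q_W - (3/2)(q_L + q_B) = 0.
Adding the 3 conditions: 716 − 3Q − 3Q = 0, i.e. Q = 358/3.
Back-substituting: q_L = (283 − 179)/(3/2) = 208/3, q_B = (184 − 179)/(3/2) = 10/3, q_W = (249 − 179)/(3/2) = 140/3.
Price P = 293 - (3/2)·(358/3) = 114.
Willow's profit: (114 - 44)·(140/3) = 3266.6667.

3266.67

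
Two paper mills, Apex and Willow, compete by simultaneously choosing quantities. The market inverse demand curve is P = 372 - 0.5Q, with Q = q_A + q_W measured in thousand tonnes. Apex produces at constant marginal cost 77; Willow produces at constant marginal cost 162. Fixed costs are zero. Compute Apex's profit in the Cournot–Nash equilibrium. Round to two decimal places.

Apex's profit: π_A = (372 - 0.5Q)q_A - (77q_A). Setting ∂π_A/∂q_A = 0: 295 - q_A - (1/2)(q_W) = 0.
Willow's profit: π_W = (372 - 0.5Q)q_W - (162q_W). Setting ∂π_W/∂q_W = 0: 210 - q_W - (1/2)(q_A) = 0.
Best responses: q_A = (295 - (1/2)q_W), q_W = (210 - (1/2)q_A).
Substituting one into the other gives q_A = 760/3 and q_W = 250/3.
Price P = 372 - (1/2)·(1010/3) = 611/3.
Apex's profit: (611/3 - 77)·(760/3) = 32088.8889.

32088.89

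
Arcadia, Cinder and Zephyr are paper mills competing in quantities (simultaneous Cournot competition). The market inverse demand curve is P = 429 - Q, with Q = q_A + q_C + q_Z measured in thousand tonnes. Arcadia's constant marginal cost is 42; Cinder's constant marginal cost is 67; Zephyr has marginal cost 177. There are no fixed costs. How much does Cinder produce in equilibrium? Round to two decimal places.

111.75

Arcadia's profit: π_A = (429 - Q)q_A - (42q_A). Setting ∂π_A/∂q_A = 0: 387 - 2q_A - (q_C + q_Z) = 0.
Cinder's profit: π_C = (429 - Q)q_C - (67q_C). Setting ∂π_C/∂q_C = 0: 362 - 2q_C - (q_A + q_Z) = 0.
Zephyr's first-order condition: 252 - 2q_Z - (q_A + q_C) = 0.
Adding the 3 first-order conditions: 1001 − 4Q = 0, so Q = 1001/4.
Back-substituting: q_A = (387 − 1001/4) = 547/4, q_C = (362 − 1001/4) = 447/4, q_Z = (252 − 1001/4) = 7/4.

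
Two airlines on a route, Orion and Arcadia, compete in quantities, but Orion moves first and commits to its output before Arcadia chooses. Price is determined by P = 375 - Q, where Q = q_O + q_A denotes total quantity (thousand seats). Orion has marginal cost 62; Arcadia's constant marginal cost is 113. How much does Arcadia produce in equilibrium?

40

Solve by backward induction. Given q_O, the follower Arcadia maximises π_A = (375 - q_O - q_A)q_A - 113q_A.
Setting the follower's marginal profit to zero, 262 - q_O - 2q_A = 0, i.e. q_A = (262 - q_O)/2.
The leader anticipates this reaction. Substituting into P = 375 - Q gives P = 244 - (1/2)q_O, so π_O = (244 - (1/2)q_O)q_O - 62q_O.
Maximising: ∂π_O/∂q_O = 182 - q_O = 0, giving q_O = 182.
Then q_A = (262 - 182)/2 = 40.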